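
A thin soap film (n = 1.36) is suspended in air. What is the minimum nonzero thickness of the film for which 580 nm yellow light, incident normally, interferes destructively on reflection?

At the upper boundary (n = 1.0 to n = 1.36) the reflected ray undergoes a half-wave phase shift.
At the lower boundary (n = 1.36 to n = 1.0) the reflected ray undergoes no phase shift.
Exactly one π shift → a net half-wave offset.
So the condition for destructive reflection is 2 n t = m λ.
Minimum nonzero at m = 1: t = λ / (2 n) = 580 / (2 × 1.36) = 213 nm.

213 nm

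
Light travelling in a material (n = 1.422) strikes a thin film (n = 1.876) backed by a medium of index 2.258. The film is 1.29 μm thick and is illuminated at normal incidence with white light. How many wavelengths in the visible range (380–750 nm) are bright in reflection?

6

Ray reflecting at the top interface goes from n = 1.422 toward n = 1.876: a half-wave phase shift.
Ray reflecting at the bottom interface goes from n = 1.876 toward n = 2.258: a half-wave phase shift.
The two reflections carry the same phase change, so no net offset.
With no net inversion, constructive interference in reflection requires 2 n t = m λ.
λ = 2 n t / m = 4840 / m nm.
m=6: 807 nm (IR); m=7: 691 nm (visible); m=8: 605 nm (visible); m=9: 538 nm (visible); m=10: 484 nm (visible); m=11: 440 nm (visible); m=12: 403 nm (visible); m=13: 372 nm (UV).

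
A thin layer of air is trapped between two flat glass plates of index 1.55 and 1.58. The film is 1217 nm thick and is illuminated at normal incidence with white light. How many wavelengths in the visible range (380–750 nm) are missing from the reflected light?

Ray reflecting at the top interface goes from n = 1.55 toward n = 1.0: no phase shift.
Bottom surface (1.0 → 1.58): reflection off a higher-index medium gives a half-wave phase shift.
Exactly one π shift → a net half-wave offset.
So the condition for destructive reflection is 2 n t = m λ.
λ = 2 n t / m = 2434 / m nm.
m=3: 811 nm (IR); m=4: 609 nm (visible); m=5: 487 nm (visible); m=6: 406 nm (visible); m=7: 348 nm (UV).

3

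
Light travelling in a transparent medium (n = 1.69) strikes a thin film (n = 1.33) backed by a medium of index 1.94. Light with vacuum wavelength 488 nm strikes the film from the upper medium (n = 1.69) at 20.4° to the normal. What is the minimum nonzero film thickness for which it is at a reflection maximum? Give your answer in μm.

At the upper boundary (n = 1.69 to n = 1.33) the reflected ray undergoes no phase shift.
At the lower boundary (n = 1.33 to n = 1.94) the reflected ray undergoes a half-wave phase shift.
Net: one phase inversion between the two reflected rays.
So the condition for constructive reflection is 2 n t cos θ_r = (m + ½) λ.
Snell's law: 1.69 sin 20.4° = 1.33 sin θ_r → sin θ_r = 0.443, cos θ_r = 0.897.
Minimum at m = 0: t = λ / (4 n cos θ_r) = 488 / (4 × 1.33 × 0.897) = 102 nm.

0.102 μm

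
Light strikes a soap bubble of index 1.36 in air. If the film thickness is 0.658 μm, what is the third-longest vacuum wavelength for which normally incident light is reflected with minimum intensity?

Top surface (1.0 → 1.36): reflection off a higher-index medium gives a half-wave phase shift.
At the lower boundary (n = 1.36 to n = 1.0) the reflected ray undergoes no phase shift.
Exactly one π shift → a net half-wave offset.
So the condition for destructive reflection is 2 n t = m λ.
λ = 2 n t / m. The third-longest wavelength is m = 3: λ = 2 × 1.36 × 658 / 3.00 = 597 nm.

597 nm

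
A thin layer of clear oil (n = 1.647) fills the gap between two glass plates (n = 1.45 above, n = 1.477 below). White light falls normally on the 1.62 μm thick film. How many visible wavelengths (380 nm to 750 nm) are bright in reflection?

Ray reflecting at the top interface goes from n = 1.45 toward n = 1.647: a half-wave phase shift.
Bottom surface (1.647 → 1.477): reflection off a lower-index medium gives no phase shift.
Net: one phase inversion between the two reflected rays.
So the condition for constructive reflection is 2 n t = (m + ½) λ.
λ = 2 n t / (m + ½) = 5336 / (m + ½) nm.
m=6: 821 nm (IR); m=7: 712 nm (visible); m=8: 628 nm (visible); m=9: 562 nm (visible); m=10: 508 nm (visible); m=11: 464 nm (visible); m=12: 427 nm (visible); m=13: 395 nm (visible); m=14: 368 nm (UV).

7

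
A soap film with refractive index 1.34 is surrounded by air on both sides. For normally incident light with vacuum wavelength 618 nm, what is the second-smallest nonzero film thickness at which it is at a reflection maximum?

Ray reflecting at the top interface goes from n = 1.0 toward n = 1.34: a half-wave phase shift.
Ray reflecting at the bottom interface goes from n = 1.34 toward n = 1.0: no phase shift.
Exactly one π shift → a net half-wave offset.
So the condition for constructive reflection is 2 n t = (m + ½) λ.
The second-smallest nonzero thickness corresponds to m = 1: t = (m + ½) λ / (2 n) = 1.50 × 618 / (2 × 1.34) = 346 nm.

346 nm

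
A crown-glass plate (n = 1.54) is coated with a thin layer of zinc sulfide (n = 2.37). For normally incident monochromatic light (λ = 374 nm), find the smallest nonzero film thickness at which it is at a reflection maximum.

At the upper boundary (n = 1.0 to n = 2.37) the reflected ray undergoes a half-wave phase shift.
Ray reflecting at the bottom interface goes from n = 2.37 toward n = 1.54: no phase shift.
Exactly one π shift → a net half-wave offset.
So the condition for constructive reflection is 2 n t = (m + ½) λ.
Minimum at m = 0: t = λ / (4 n) = 374 / (4 × 2.37) = 39.5 nm.

39.5 nm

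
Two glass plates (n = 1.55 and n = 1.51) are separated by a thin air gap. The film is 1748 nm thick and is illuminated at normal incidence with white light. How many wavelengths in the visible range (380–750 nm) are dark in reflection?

Ray reflecting at the top interface goes from n = 1.55 toward n = 1.0: no phase shift.
Ray reflecting at the bottom interface goes from n = 1.0 toward n = 1.51: a half-wave phase shift.
Exactly one π shift → a net half-wave offset.
For minimum reflection here: 2 n t = m λ.
λ = 2 n t / m = 3496 / m nm.
m=4: 874 nm (IR); m=5: 699 nm (visible); m=6: 583 nm (visible); m=7: 499 nm (visible); m=8: 437 nm (visible); m=9: 388 nm (visible); m=10: 350 nm (UV).

5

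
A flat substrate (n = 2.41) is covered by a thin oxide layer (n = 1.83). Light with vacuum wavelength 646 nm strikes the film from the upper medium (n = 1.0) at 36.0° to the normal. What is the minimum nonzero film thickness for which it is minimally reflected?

93.2 nm

At the upper boundary (n = 1.0 to n = 1.83) the reflected ray undergoes a half-wave phase shift.
Ray reflecting at the bottom interface goes from n = 1.83 toward n = 2.41: a half-wave phase shift.
The two reflections carry the same phase change, so no net offset.
For dark reflection here: 2 n t cos θ_r = (m + ½) λ.
Snell's law: 1.0 sin 36.0° = 1.83 sin θ_r → sin θ_r = 0.321, cos θ_r = 0.947.
Minimum at m = 0: t = λ / (4 n cos θ_r) = 646 / (4 × 1.83 × 0.947) = 93.2 nm.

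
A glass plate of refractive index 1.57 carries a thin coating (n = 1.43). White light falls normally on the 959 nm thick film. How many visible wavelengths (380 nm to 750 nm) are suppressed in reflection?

Top surface (1.0 → 1.43): reflection off a higher-index medium gives a half-wave phase shift.
Ray reflecting at the bottom interface goes from n = 1.43 toward n = 1.57: a half-wave phase shift.
The two reflections carry the same phase change, so no net offset.
For dark reflection here: 2 n t = (m + ½) λ.
λ = 2 n t / (m + ½) = 2743 / (m + ½) nm.
m=3: 784 nm (IR); m=4: 609 nm (visible); m=5: 499 nm (visible); m=6: 422 nm (visible); m=7: 366 nm (UV).

3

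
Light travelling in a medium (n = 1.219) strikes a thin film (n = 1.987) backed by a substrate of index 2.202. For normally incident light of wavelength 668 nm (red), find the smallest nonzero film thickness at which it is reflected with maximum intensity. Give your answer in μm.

0.168 μm

Top surface (1.219 → 1.987): reflection off a higher-index medium gives a half-wave phase shift.
Ray reflecting at the bottom interface goes from n = 1.987 toward n = 2.202: a half-wave phase shift.
Zero or two π shifts → no net half-wave offset.
So the condition for constructive reflection is 2 n t = m λ.
Minimum nonzero at m = 1: t = λ / (2 n) = 668 / (2 × 1.987) = 168 nm.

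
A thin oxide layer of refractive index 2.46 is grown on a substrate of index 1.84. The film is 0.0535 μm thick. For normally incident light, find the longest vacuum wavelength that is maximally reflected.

At the upper boundary (n = 1.0 to n = 2.46) the reflected ray undergoes a half-wave phase shift.
At the lower boundary (n = 2.46 to n = 1.84) the reflected ray undergoes no phase shift.
The two reflections differ by half a wavelength.
For strong reflection here: 2 n t = (m + ½) λ.
λ = 2 n t / (m + ½). The longest wavelength is m = 0: λ = 2 × 2.46 × 53.5 / 0.500 = 526 nm.

526 nm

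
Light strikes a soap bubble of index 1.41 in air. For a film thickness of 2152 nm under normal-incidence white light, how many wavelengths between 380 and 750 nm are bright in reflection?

8

Top surface (1.0 → 1.41): reflection off a higher-index medium gives a half-wave phase shift.
Ray reflecting at the bottom interface goes from n = 1.41 toward n = 1.0: no phase shift.
Net: one phase inversion between the two reflected rays.
So the condition for constructive reflection is 2 n t = (m + ½) λ.
λ = 2 n t / (m + ½) = 6069 / (m + ½) nm.
m=7: 809 nm (IR); m=8: 714 nm (visible); m=9: 639 nm (visible); m=10: 578 nm (visible); m=11: 528 nm (visible); m=12: 485 nm (visible); m=13: 450 nm (visible); m=14: 419 nm (visible); m=15: 392 nm (visible); m=16: 368 nm (UV).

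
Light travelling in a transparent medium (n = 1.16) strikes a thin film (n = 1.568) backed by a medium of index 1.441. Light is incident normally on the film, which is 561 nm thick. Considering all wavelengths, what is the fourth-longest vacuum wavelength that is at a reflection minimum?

440 nm

At the upper boundary (n = 1.16 to n = 1.568) the reflected ray undergoes a half-wave phase shift.
Bottom surface (1.568 → 1.441): reflection off a lower-index medium gives no phase shift.
Exactly one π shift → a net half-wave offset.
So the condition for destructive reflection is 2 n t = m λ.
λ = 2 n t / m. The fourth-longest wavelength is m = 4: λ = 2 × 1.568 × 561 / 4.00 = 440 nm.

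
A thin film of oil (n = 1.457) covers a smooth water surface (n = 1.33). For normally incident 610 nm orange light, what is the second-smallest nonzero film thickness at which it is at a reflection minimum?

Top surface (1.0 → 1.457): reflection off a higher-index medium gives a half-wave phase shift.
Bottom surface (1.457 → 1.33): reflection off a lower-index medium gives no phase shift.
Net: one phase inversion between the two reflected rays.
For minimum reflection here: 2 n t = m λ.
The second-smallest nonzero thickness corresponds to m = 2: t = m λ / (2 n) = 2.00 × 610 / (2 × 1.457) = 419 nm.

419 nm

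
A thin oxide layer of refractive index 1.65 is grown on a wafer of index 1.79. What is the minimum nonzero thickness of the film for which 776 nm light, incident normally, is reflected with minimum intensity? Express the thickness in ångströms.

1176 Å

Top surface (1.0 → 1.65): reflection off a higher-index medium gives a half-wave phase shift.
Bottom surface (1.65 → 1.79): reflection off a higher-index medium gives a half-wave phase shift.
The two reflections carry the same phase change, so no net offset.
With no net inversion, destructive interference in reflection requires 2 n t = (m + ½) λ.
Minimum at m = 0: t = λ / (4 n) = 776 / (4 × 1.65) = 118 nm.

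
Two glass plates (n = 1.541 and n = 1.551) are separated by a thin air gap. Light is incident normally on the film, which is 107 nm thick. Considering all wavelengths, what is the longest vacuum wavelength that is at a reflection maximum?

Ray reflecting at the top interface goes from n = 1.541 toward n = 1.0: no phase shift.
At the lower boundary (n = 1.0 to n = 1.551) the reflected ray undergoes a half-wave phase shift.
Exactly one π shift → a net half-wave offset.
For bright reflection here: 2 n t = (m + ½) λ.
λ = 2 n t / (m + ½). The longest wavelength is m = 0: λ = 2 × 1.0 × 107 / 0.500 = 428 nm.

428 nm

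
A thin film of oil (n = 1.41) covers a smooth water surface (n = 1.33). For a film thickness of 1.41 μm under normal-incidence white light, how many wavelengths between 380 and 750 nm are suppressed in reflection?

At the upper boundary (n = 1.0 to n = 1.41) the reflected ray undergoes a half-wave phase shift.
At the lower boundary (n = 1.41 to n = 1.33) the reflected ray undergoes no phase shift.
Net: one phase inversion between the two reflected rays.
With one net inversion, destructive interference in reflection requires 2 n t = m λ.
λ = 2 n t / m = 3976 / m nm.
m=5: 795 nm (IR); m=6: 663 nm (visible); m=7: 568 nm (visible); m=8: 497 nm (visible); m=9: 442 nm (visible); m=10: 398 nm (visible); m=11: 361 nm (UV).

5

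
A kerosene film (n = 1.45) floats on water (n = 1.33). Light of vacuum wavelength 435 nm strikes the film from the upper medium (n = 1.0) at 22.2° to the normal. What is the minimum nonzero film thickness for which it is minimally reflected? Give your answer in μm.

Top surface (1.0 → 1.45): reflection off a higher-index medium gives a half-wave phase shift.
Ray reflecting at the bottom interface goes from n = 1.45 toward n = 1.33: no phase shift.
Exactly one π shift → a net half-wave offset.
With one net inversion, destructive interference in reflection requires 2 n t cos θ_r = m λ.
Snell's law: 1.0 sin 22.2° = 1.45 sin θ_r → sin θ_r = 0.261, cos θ_r = 0.965.
Minimum nonzero at m = 1: t = λ / (2 n cos θ_r) = 435 / (2 × 1.45 × 0.965) = 155 nm.

0.155 μm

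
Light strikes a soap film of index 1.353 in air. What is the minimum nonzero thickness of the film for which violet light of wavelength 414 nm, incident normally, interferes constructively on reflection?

76.5 nm

Ray reflecting at the top interface goes from n = 1.0 toward n = 1.353: a half-wave phase shift.
Ray reflecting at the bottom interface goes from n = 1.353 toward n = 1.0: no phase shift.
Exactly one π shift → a net half-wave offset.
So the condition for constructive reflection is 2 n t = (m + ½) λ.
Minimum at m = 0: t = λ / (4 n) = 414 / (4 × 1.353) = 76.5 nm.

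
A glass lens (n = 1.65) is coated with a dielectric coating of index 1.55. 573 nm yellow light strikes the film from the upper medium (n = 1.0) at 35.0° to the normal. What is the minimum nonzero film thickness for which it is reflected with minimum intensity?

99.5 nm

At the upper boundary (n = 1.0 to n = 1.55) the reflected ray undergoes a half-wave phase shift.
Ray reflecting at the bottom interface goes from n = 1.55 toward n = 1.65: a half-wave phase shift.
The two reflections carry the same phase change, so no net offset.
For dark reflection here: 2 n t cos θ_r = (m + ½) λ.
Snell's law: 1.0 sin 35.0° = 1.55 sin θ_r → sin θ_r = 0.370, cos θ_r = 0.929.
Minimum at m = 0: t = λ / (4 n cos θ_r) = 573 / (4 × 1.55 × 0.929) = 99.5 nm.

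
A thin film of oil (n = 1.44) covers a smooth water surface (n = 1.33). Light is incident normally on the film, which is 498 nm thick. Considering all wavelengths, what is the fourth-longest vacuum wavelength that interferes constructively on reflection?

Top surface (1.0 → 1.44): reflection off a higher-index medium gives a half-wave phase shift.
At the lower boundary (n = 1.44 to n = 1.33) the reflected ray undergoes no phase shift.
Exactly one π shift → a net half-wave offset.
For bright reflection here: 2 n t = (m + ½) λ.
λ = 2 n t / (m + ½). The fourth-longest wavelength is m = 3: λ = 2 × 1.44 × 498 / 3.50 = 410 nm.

410 nm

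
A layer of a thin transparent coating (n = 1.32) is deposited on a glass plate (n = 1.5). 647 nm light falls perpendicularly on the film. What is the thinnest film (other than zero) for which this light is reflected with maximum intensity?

Ray reflecting at the top interface goes from n = 1.0 toward n = 1.32: a half-wave phase shift.
Ray reflecting at the bottom interface goes from n = 1.32 toward n = 1.5: a half-wave phase shift.
Net: no relative phase inversion (both shifts match).
For maximum reflection here: 2 n t = m λ.
Minimum nonzero at m = 1: t = λ / (2 n) = 647 / (2 × 1.32) = 245 nm.

245 nm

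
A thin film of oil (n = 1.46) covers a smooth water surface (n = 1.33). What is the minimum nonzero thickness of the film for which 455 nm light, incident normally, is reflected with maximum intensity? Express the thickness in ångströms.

At the upper boundary (n = 1.0 to n = 1.46) the reflected ray undergoes a half-wave phase shift.
Bottom surface (1.46 → 1.33): reflection off a lower-index medium gives no phase shift.
Net: one phase inversion between the two reflected rays.
So the condition for constructive reflection is 2 n t = (m + ½) λ.
Minimum at m = 0: t = λ / (4 n) = 455 / (4 × 1.46) = 77.9 nm.

779 Å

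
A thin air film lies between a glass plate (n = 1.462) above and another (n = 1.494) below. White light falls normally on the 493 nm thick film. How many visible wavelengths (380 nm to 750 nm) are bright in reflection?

2

At the upper boundary (n = 1.462 to n = 1.0) the reflected ray undergoes no phase shift.
Bottom surface (1.0 → 1.494): reflection off a higher-index medium gives a half-wave phase shift.
The two reflections differ by half a wavelength.
So the condition for constructive reflection is 2 n t = (m + ½) λ.
λ = 2 n t / (m + ½) = 986 / (m + ½) nm.
m=0: 1972 nm (IR); m=1: 657 nm (visible); m=2: 394 nm (visible); m=3: 282 nm (UV).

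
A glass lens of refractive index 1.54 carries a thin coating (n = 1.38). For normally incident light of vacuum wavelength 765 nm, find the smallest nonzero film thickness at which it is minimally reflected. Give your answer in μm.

Ray reflecting at the top interface goes from n = 1.0 toward n = 1.38: a half-wave phase shift.
At the lower boundary (n = 1.38 to n = 1.54) the reflected ray undergoes a half-wave phase shift.
The two reflections carry the same phase change, so no net offset.
So the condition for destructive reflection is 2 n t = (m + ½) λ.
Minimum at m = 0: t = λ / (4 n) = 765 / (4 × 1.38) = 139 nm.

0.139 μm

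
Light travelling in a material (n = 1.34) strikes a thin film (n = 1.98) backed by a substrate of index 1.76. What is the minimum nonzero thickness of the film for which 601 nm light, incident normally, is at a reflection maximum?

75.9 nm

At the upper boundary (n = 1.34 to n = 1.98) the reflected ray undergoes a half-wave phase shift.
Ray reflecting at the bottom interface goes from n = 1.98 toward n = 1.76: no phase shift.
Exactly one π shift → a net half-wave offset.
So the condition for constructive reflection is 2 n t = (m + ½) λ.
Minimum at m = 0: t = λ / (4 n) = 601 / (4 × 1.98) = 75.9 nm.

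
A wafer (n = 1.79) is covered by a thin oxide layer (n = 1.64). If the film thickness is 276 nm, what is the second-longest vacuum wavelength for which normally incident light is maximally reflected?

453 nm

Ray reflecting at the top interface goes from n = 1.0 toward n = 1.64: a half-wave phase shift.
Bottom surface (1.64 → 1.79): reflection off a higher-index medium gives a half-wave phase shift.
Zero or two π shifts → no net half-wave offset.
With no net inversion, constructive interference in reflection requires 2 n t = m λ.
λ = 2 n t / m. The second-longest wavelength is m = 2: λ = 2 × 1.64 × 276 / 2.00 = 453 nm.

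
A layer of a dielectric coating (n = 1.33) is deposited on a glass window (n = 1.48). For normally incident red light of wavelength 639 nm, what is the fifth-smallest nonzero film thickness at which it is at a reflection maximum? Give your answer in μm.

Top surface (1.0 → 1.33): reflection off a higher-index medium gives a half-wave phase shift.
Bottom surface (1.33 → 1.48): reflection off a higher-index medium gives a half-wave phase shift.
Zero or two π shifts → no net half-wave offset.
So the condition for constructive reflection is 2 n t = m λ.
The fifth-smallest nonzero thickness corresponds to m = 5: t = m λ / (2 n) = 5.00 × 639 / (2 × 1.33) = 1201 nm.

1.20 μm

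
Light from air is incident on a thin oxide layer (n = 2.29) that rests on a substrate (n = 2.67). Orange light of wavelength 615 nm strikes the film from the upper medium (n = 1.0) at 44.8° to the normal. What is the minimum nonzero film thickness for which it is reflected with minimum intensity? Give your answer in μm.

Ray reflecting at the top interface goes from n = 1.0 toward n = 2.29: a half-wave phase shift.
Bottom surface (2.29 → 2.67): reflection off a higher-index medium gives a half-wave phase shift.
Zero or two π shifts → no net half-wave offset.
For dark reflection here: 2 n t cos θ_r = (m + ½) λ.
Snell's law: 1.0 sin 44.8° = 2.29 sin θ_r → sin θ_r = 0.308, cos θ_r = 0.951.
Minimum at m = 0: t = λ / (4 n cos θ_r) = 615 / (4 × 2.29 × 0.951) = 70.6 nm.

0.0706 μm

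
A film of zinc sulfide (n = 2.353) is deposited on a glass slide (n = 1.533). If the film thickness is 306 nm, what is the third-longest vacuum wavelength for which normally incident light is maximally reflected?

Top surface (1.0 → 2.353): reflection off a higher-index medium gives a half-wave phase shift.
At the lower boundary (n = 2.353 to n = 1.533) the reflected ray undergoes no phase shift.
Exactly one π shift → a net half-wave offset.
For strong reflection here: 2 n t = (m + ½) λ.
λ = 2 n t / (m + ½). The third-longest wavelength is m = 2: λ = 2 × 2.353 × 306 / 2.50 = 576 nm.

576 nm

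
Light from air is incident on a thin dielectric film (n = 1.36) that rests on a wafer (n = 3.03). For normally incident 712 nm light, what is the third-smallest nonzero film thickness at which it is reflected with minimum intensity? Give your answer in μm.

0.654 μm

Ray reflecting at the top interface goes from n = 1.0 toward n = 1.36: a half-wave phase shift.
At the lower boundary (n = 1.36 to n = 3.03) the reflected ray undergoes a half-wave phase shift.
Net: no relative phase inversion (both shifts match).
For weak reflection here: 2 n t = (m + ½) λ.
The third-smallest nonzero thickness corresponds to m = 2: t = (m + ½) λ / (2 n) = 2.50 × 712 / (2 × 1.36) = 654 nm.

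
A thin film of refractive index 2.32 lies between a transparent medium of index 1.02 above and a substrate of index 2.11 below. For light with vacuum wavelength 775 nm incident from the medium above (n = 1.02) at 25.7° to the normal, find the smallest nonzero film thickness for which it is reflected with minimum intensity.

Top surface (1.02 → 2.32): reflection off a higher-index medium gives a half-wave phase shift.
At the lower boundary (n = 2.32 to n = 2.11) the reflected ray undergoes no phase shift.
Exactly one π shift → a net half-wave offset.
For minimum reflection here: 2 n t cos θ_r = m λ.
Snell's law: 1.02 sin 25.7° = 2.32 sin θ_r → sin θ_r = 0.191, cos θ_r = 0.982.
Minimum nonzero at m = 1: t = λ / (2 n cos θ_r) = 775 / (2 × 2.32 × 0.982) = 170 nm.

170 nm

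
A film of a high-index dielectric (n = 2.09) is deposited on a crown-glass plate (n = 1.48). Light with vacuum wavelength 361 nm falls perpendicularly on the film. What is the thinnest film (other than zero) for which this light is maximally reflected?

At the upper boundary (n = 1.0 to n = 2.09) the reflected ray undergoes a half-wave phase shift.
At the lower boundary (n = 2.09 to n = 1.48) the reflected ray undergoes no phase shift.
Exactly one π shift → a net half-wave offset.
So the condition for constructive reflection is 2 n t = (m + ½) λ.
Minimum at m = 0: t = λ / (4 n) = 361 / (4 × 2.09) = 43.2 nm.

43.2 nm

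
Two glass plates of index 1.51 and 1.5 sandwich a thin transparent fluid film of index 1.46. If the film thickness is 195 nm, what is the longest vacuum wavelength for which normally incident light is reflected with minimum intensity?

Ray reflecting at the top interface goes from n = 1.51 toward n = 1.46: no phase shift.
At the lower boundary (n = 1.46 to n = 1.5) the reflected ray undergoes a half-wave phase shift.
The two reflections differ by half a wavelength.
So the condition for destructive reflection is 2 n t = m λ.
λ = 2 n t / m. The longest wavelength is m = 1: λ = 2 × 1.46 × 195 / 1.00 = 569 nm.

569 nm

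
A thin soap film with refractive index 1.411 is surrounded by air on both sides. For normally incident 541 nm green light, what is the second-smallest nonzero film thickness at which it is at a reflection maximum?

At the upper boundary (n = 1.0 to n = 1.411) the reflected ray undergoes a half-wave phase shift.
Bottom surface (1.411 → 1.0): reflection off a lower-index medium gives no phase shift.
Exactly one π shift → a net half-wave offset.
So the condition for constructive reflection is 2 n t = (m + ½) λ.
The second-smallest nonzero thickness corresponds to m = 1: t = (m + ½) λ / (2 n) = 1.50 × 541 / (2 × 1.411) = 288 nm.

288 nm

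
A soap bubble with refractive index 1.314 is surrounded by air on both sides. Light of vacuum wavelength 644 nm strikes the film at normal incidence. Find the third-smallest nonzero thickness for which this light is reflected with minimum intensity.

735 nm

At the upper boundary (n = 1.0 to n = 1.314) the reflected ray undergoes a half-wave phase shift.
At the lower boundary (n = 1.314 to n = 1.0) the reflected ray undergoes no phase shift.
The two reflections differ by half a wavelength.
So the condition for destructive reflection is 2 n t = m λ.
The third-smallest nonzero thickness corresponds to m = 3: t = m λ / (2 n) = 3.00 × 644 / (2 × 1.314) = 735 nm.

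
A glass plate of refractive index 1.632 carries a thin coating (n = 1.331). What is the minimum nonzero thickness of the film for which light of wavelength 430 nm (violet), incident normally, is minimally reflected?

Top surface (1.0 → 1.331): reflection off a higher-index medium gives a half-wave phase shift.
Bottom surface (1.331 → 1.632): reflection off a higher-index medium gives a half-wave phase shift.
Zero or two π shifts → no net half-wave offset.
For dark reflection here: 2 n t = (m + ½) λ.
Minimum at m = 0: t = λ / (4 n) = 430 / (4 × 1.331) = 80.8 nm.

80.8 nm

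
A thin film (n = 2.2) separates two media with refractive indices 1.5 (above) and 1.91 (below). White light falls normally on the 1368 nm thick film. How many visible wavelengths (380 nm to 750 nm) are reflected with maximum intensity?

Ray reflecting at the top interface goes from n = 1.5 toward n = 2.2: a half-wave phase shift.
Bottom surface (2.2 → 1.91): reflection off a lower-index medium gives no phase shift.
Net: one phase inversion between the two reflected rays.
So the condition for constructive reflection is 2 n t = (m + ½) λ.
λ = 2 n t / (m + ½) = 6019 / (m + ½) nm.
m=7: 803 nm (IR); m=8: 708 nm (visible); m=9: 634 nm (visible); m=10: 573 nm (visible); m=11: 523 nm (visible); m=12: 482 nm (visible); m=13: 446 nm (visible); m=14: 415 nm (visible); m=15: 388 nm (visible); m=16: 365 nm (UV).

8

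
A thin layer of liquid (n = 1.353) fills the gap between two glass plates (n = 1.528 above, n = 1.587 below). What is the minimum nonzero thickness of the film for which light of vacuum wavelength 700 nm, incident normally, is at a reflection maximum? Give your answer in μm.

At the upper boundary (n = 1.528 to n = 1.353) the reflected ray undergoes no phase shift.
Bottom surface (1.353 → 1.587): reflection off a higher-index medium gives a half-wave phase shift.
Net: one phase inversion between the two reflected rays.
For strong reflection here: 2 n t = (m + ½) λ.
Minimum at m = 0: t = λ / (4 n) = 700 / (4 × 1.353) = 129 nm.

0.129 μm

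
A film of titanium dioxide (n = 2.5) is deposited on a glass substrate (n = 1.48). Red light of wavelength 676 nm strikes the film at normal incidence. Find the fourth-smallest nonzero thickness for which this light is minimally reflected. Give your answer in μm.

0.541 μm

Top surface (1.0 → 2.5): reflection off a higher-index medium gives a half-wave phase shift.
Bottom surface (2.5 → 1.48): reflection off a lower-index medium gives no phase shift.
Net: one phase inversion between the two reflected rays.
With one net inversion, destructive interference in reflection requires 2 n t = m λ.
The fourth-smallest nonzero thickness corresponds to m = 4: t = m λ / (2 n) = 4.00 × 676 / (2 × 2.5) = 541 nm.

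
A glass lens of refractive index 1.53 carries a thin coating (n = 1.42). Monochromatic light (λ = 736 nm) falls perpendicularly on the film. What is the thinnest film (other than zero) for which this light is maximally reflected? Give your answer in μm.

0.259 μm

At the upper boundary (n = 1.0 to n = 1.42) the reflected ray undergoes a half-wave phase shift.
Bottom surface (1.42 → 1.53): reflection off a higher-index medium gives a half-wave phase shift.
Zero or two π shifts → no net half-wave offset.
So the condition for constructive reflection is 2 n t = m λ.
Minimum nonzero at m = 1: t = λ / (2 n) = 736 / (2 × 1.42) = 259 nm.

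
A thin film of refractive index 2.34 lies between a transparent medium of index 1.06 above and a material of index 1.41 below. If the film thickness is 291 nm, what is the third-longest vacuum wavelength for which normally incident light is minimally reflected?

454 nm

At the upper boundary (n = 1.06 to n = 2.34) the reflected ray undergoes a half-wave phase shift.
Bottom surface (2.34 → 1.41): reflection off a lower-index medium gives no phase shift.
Exactly one π shift → a net half-wave offset.
So the condition for destructive reflection is 2 n t = m λ.
λ = 2 n t / m. The third-longest wavelength is m = 3: λ = 2 × 2.34 × 291 / 3.00 = 454 nm.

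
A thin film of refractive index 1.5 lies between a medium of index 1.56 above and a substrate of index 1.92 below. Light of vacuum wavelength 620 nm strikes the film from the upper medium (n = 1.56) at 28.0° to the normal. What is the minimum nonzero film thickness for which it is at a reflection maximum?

118 nm

At the upper boundary (n = 1.56 to n = 1.5) the reflected ray undergoes no phase shift.
Ray reflecting at the bottom interface goes from n = 1.5 toward n = 1.92: a half-wave phase shift.
The two reflections differ by half a wavelength.
For strong reflection here: 2 n t cos θ_r = (m + ½) λ.
Snell's law: 1.56 sin 28.0° = 1.5 sin θ_r → sin θ_r = 0.488, cos θ_r = 0.873.
Minimum at m = 0: t = λ / (4 n cos θ_r) = 620 / (4 × 1.5 × 0.873) = 118 nm.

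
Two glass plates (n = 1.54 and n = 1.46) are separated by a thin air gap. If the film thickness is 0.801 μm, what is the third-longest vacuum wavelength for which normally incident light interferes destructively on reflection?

534 nm

Top surface (1.54 → 1.0): reflection off a lower-index medium gives no phase shift.
Ray reflecting at the bottom interface goes from n = 1.0 toward n = 1.46: a half-wave phase shift.
The two reflections differ by half a wavelength.
With one net inversion, destructive interference in reflection requires 2 n t = m λ.
λ = 2 n t / m. The third-longest wavelength is m = 3: λ = 2 × 1.0 × 801 / 3.00 = 534 nm.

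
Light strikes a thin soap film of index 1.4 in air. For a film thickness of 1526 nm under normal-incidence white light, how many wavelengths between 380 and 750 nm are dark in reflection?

6

Top surface (1.0 → 1.4): reflection off a higher-index medium gives a half-wave phase shift.
Bottom surface (1.4 → 1.0): reflection off a lower-index medium gives no phase shift.
Exactly one π shift → a net half-wave offset.
With one net inversion, destructive interference in reflection requires 2 n t = m λ.
λ = 2 n t / m = 4273 / m nm.
m=5: 855 nm (IR); m=6: 712 nm (visible); m=7: 610 nm (visible); m=8: 534 nm (visible); m=9: 475 nm (visible); m=10: 427 nm (visible); m=11: 388 nm (visible); m=12: 356 nm (UV).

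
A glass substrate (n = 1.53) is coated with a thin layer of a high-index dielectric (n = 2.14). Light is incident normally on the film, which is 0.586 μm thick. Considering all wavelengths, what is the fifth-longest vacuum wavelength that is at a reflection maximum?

557 nm

At the upper boundary (n = 1.0 to n = 2.14) the reflected ray undergoes a half-wave phase shift.
Ray reflecting at the bottom interface goes from n = 2.14 toward n = 1.53: no phase shift.
The two reflections differ by half a wavelength.
With one net inversion, constructive interference in reflection requires 2 n t = (m + ½) λ.
λ = 2 n t / (m + ½). The fifth-longest wavelength is m = 4: λ = 2 × 2.14 × 586 / 4.50 = 557 nm.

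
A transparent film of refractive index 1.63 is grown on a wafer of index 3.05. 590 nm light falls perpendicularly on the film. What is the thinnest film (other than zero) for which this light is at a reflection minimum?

90.5 nm

Top surface (1.0 → 1.63): reflection off a higher-index medium gives a half-wave phase shift.
At the lower boundary (n = 1.63 to n = 3.05) the reflected ray undergoes a half-wave phase shift.
The two reflections carry the same phase change, so no net offset.
So the condition for destructive reflection is 2 n t = (m + ½) λ.
Minimum at m = 0: t = λ / (4 n) = 590 / (4 × 1.63) = 90.5 nm.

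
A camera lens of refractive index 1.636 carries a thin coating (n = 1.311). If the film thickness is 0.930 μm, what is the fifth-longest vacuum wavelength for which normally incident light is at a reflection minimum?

542 nm

Ray reflecting at the top interface goes from n = 1.0 toward n = 1.311: a half-wave phase shift.
Ray reflecting at the bottom interface goes from n = 1.311 toward n = 1.636: a half-wave phase shift.
Zero or two π shifts → no net half-wave offset.
So the condition for destructive reflection is 2 n t = (m + ½) λ.
λ = 2 n t / (m + ½). The fifth-longest wavelength is m = 4: λ = 2 × 1.311 × 930 / 4.50 = 542 nm.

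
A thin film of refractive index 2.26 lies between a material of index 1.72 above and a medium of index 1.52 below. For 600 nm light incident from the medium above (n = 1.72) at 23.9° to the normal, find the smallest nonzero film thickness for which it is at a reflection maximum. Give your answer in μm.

At the upper boundary (n = 1.72 to n = 2.26) the reflected ray undergoes a half-wave phase shift.
Bottom surface (2.26 → 1.52): reflection off a lower-index medium gives no phase shift.
Net: one phase inversion between the two reflected rays.
For strong reflection here: 2 n t cos θ_r = (m + ½) λ.
Snell's law: 1.72 sin 23.9° = 2.26 sin θ_r → sin θ_r = 0.308, cos θ_r = 0.951.
Minimum at m = 0: t = λ / (4 n cos θ_r) = 600 / (4 × 2.26 × 0.951) = 69.8 nm.

0.0698 μm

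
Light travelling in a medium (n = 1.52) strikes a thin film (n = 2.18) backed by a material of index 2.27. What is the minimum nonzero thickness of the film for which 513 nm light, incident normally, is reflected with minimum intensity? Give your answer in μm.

At the upper boundary (n = 1.52 to n = 2.18) the reflected ray undergoes a half-wave phase shift.
Ray reflecting at the bottom interface goes from n = 2.18 toward n = 2.27: a half-wave phase shift.
Zero or two π shifts → no net half-wave offset.
So the condition for destructive reflection is 2 n t = (m + ½) λ.
Minimum at m = 0: t = λ / (4 n) = 513 / (4 × 2.18) = 58.8 nm.

0.0588 μm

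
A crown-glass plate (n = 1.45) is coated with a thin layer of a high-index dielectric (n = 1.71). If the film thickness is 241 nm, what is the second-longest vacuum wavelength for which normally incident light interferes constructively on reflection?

549 nm

Ray reflecting at the top interface goes from n = 1.0 toward n = 1.71: a half-wave phase shift.
Bottom surface (1.71 → 1.45): reflection off a lower-index medium gives no phase shift.
Net: one phase inversion between the two reflected rays.
So the condition for constructive reflection is 2 n t = (m + ½) λ.
λ = 2 n t / (m + ½). The second-longest wavelength is m = 1: λ = 2 × 1.71 × 241 / 1.50 = 549 nm.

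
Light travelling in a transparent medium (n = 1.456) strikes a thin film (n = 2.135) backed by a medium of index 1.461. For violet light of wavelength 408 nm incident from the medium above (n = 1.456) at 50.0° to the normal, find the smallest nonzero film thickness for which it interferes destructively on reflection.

Ray reflecting at the top interface goes from n = 1.456 toward n = 2.135: a half-wave phase shift.
Ray reflecting at the bottom interface goes from n = 2.135 toward n = 1.461: no phase shift.
Net: one phase inversion between the two reflected rays.
With one net inversion, destructive interference in reflection requires 2 n t cos θ_r = m λ.
Snell's law: 1.456 sin 50.0° = 2.135 sin θ_r → sin θ_r = 0.522, cos θ_r = 0.853.
Minimum nonzero at m = 1: t = λ / (2 n cos θ_r) = 408 / (2 × 2.135 × 0.853) = 112 nm.

112 nm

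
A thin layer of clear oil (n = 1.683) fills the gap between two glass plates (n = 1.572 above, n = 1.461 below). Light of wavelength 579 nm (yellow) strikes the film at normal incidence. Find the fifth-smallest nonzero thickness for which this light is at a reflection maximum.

774 nm

At the upper boundary (n = 1.572 to n = 1.683) the reflected ray undergoes a half-wave phase shift.
Ray reflecting at the bottom interface goes from n = 1.683 toward n = 1.461: no phase shift.
The two reflections differ by half a wavelength.
So the condition for constructive reflection is 2 n t = (m + ½) λ.
The fifth-smallest nonzero thickness corresponds to m = 4: t = (m + ½) λ / (2 n) = 4.50 × 579 / (2 × 1.683) = 774 nm.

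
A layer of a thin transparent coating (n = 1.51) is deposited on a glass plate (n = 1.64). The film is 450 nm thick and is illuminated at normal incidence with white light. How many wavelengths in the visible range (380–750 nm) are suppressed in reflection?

At the upper boundary (n = 1.0 to n = 1.51) the reflected ray undergoes a half-wave phase shift.
Ray reflecting at the bottom interface goes from n = 1.51 toward n = 1.64: a half-wave phase shift.
The two reflections carry the same phase change, so no net offset.
For weak reflection here: 2 n t = (m + ½) λ.
λ = 2 n t / (m + ½) = 1359 / (m + ½) nm.
m=1: 906 nm (IR); m=2: 544 nm (visible); m=3: 388 nm (visible); m=4: 302 nm (UV).

2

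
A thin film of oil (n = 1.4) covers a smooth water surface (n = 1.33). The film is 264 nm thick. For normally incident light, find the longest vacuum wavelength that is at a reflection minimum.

739 nm

Top surface (1.0 → 1.4): reflection off a higher-index medium gives a half-wave phase shift.
At the lower boundary (n = 1.4 to n = 1.33) the reflected ray undergoes no phase shift.
Net: one phase inversion between the two reflected rays.
For dark reflection here: 2 n t = m λ.
λ = 2 n t / m. The longest wavelength is m = 1: λ = 2 × 1.4 × 264 / 1.00 = 739 nm.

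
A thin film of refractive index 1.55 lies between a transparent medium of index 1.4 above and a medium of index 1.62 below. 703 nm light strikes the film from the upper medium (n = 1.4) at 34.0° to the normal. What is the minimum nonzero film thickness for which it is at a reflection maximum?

At the upper boundary (n = 1.4 to n = 1.55) the reflected ray undergoes a half-wave phase shift.
At the lower boundary (n = 1.55 to n = 1.62) the reflected ray undergoes a half-wave phase shift.
The two reflections carry the same phase change, so no net offset.
With no net inversion, constructive interference in reflection requires 2 n t cos θ_r = m λ.
Snell's law: 1.4 sin 34.0° = 1.55 sin θ_r → sin θ_r = 0.505, cos θ_r = 0.863.
Minimum nonzero at m = 1: t = λ / (2 n cos θ_r) = 703 / (2 × 1.55 × 0.863) = 263 nm.

263 nm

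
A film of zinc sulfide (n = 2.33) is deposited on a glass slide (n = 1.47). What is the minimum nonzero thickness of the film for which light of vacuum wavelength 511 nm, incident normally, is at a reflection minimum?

110 nm

At the upper boundary (n = 1.0 to n = 2.33) the reflected ray undergoes a half-wave phase shift.
Ray reflecting at the bottom interface goes from n = 2.33 toward n = 1.47: no phase shift.
Net: one phase inversion between the two reflected rays.
So the condition for destructive reflection is 2 n t = m λ.
Minimum nonzero at m = 1: t = λ / (2 n) = 511 / (2 × 2.33) = 110 nm.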